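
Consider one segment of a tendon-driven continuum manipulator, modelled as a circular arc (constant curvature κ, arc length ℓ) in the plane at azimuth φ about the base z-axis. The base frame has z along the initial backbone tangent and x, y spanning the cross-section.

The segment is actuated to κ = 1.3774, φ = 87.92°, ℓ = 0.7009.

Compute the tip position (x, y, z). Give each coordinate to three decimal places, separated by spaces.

0.011 0.313 0.597

θ = κ·ℓ = 1.3774 × 0.7009 = 0.96542 rad
ρ = (1 − cos θ)/κ = (1 − 0.56907)/1.3774 = 0.31286
z = sin θ / κ = 0.82229/1.3774 = 0.59699
x = ρ cos φ = 0.31286 × cos(87.92°) = 0.01136
y = ρ sin φ = 0.31286 × sin(87.92°) = 0.31265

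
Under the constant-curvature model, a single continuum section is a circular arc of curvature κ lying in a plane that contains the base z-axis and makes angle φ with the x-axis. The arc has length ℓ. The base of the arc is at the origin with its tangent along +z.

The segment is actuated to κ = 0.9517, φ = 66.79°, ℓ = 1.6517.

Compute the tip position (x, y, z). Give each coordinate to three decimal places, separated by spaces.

0.415 0.967 1.051

θ = κ·ℓ = 0.9517 × 1.6517 = 1.57192 rad
ρ = (1 − cos θ)/κ = (1 − -0.00113)/0.9517 = 1.05194
z = sin θ / κ = 1.00000/0.9517 = 1.05075
x = ρ cos φ = 1.05194 × cos(66.79°) = 0.41457
y = ρ sin φ = 1.05194 × sin(66.79°) = 0.96680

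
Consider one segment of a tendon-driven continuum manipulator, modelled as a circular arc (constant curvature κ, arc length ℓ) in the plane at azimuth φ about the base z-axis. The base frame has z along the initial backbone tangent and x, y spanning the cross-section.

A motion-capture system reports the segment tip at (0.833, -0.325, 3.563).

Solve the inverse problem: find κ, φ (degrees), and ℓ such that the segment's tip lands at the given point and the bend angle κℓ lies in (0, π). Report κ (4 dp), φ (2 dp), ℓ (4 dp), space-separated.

ρ = √(x²+y²) = √(0.833² + -0.325²) = 0.89416
φ = atan2(y, x) mod 360° = atan2(-0.325, 0.833) = 338.6865°
|p|² = ρ² + z² = 0.89416² + 3.563² = 13.49448
κ = 2ρ / |p|² = 2×0.89416 / 13.49448 = 0.13252
θ = 2·atan2(ρ, z) = 2·atan2(0.89416, 3.563) = 0.49176 rad
ℓ = θ/κ = 0.49176/0.13252 = 3.71076

0.1325 338.69 3.7108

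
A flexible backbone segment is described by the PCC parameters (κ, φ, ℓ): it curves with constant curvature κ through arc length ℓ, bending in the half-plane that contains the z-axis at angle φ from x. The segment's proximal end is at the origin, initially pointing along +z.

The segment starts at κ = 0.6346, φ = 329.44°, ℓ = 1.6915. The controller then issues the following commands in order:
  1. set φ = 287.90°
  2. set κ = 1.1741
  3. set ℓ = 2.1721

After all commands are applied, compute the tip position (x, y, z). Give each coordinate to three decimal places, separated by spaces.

0.479 -1.483 0.475

initial: κ=0.6346, φ=329.44°, ℓ=1.6915
cmd 1: set φ=287.90° → (κ,φ,ℓ)=(0.6346,287.90°,1.6915) → tip=(0.2532,-0.7841,1.3849)
cmd 2: set κ=1.1741 → (κ,φ,ℓ)=(1.1741,287.90°,1.6915) → tip=(0.3674,-1.1374,0.7794)
cmd 3: set ℓ=2.1721 → (κ,φ,ℓ)=(1.1741,287.90°,2.1721) → tip=(0.4791,-1.4834,0.4748)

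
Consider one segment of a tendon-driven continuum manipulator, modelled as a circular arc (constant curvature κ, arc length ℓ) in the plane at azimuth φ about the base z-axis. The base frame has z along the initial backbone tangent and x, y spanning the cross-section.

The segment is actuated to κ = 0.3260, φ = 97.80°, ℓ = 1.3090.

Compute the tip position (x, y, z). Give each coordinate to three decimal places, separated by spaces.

θ = κ·ℓ = 0.3260 × 1.3090 = 0.42673 rad
ρ = (1 − cos θ)/κ = (1 − 0.91032)/0.3260 = 0.27508
z = sin θ / κ = 0.41390/0.3260 = 1.26963
x = ρ cos φ = 0.27508 × cos(97.80°) = -0.03733
y = ρ sin φ = 0.27508 × sin(97.80°) = 0.27254

-0.037 0.273 1.270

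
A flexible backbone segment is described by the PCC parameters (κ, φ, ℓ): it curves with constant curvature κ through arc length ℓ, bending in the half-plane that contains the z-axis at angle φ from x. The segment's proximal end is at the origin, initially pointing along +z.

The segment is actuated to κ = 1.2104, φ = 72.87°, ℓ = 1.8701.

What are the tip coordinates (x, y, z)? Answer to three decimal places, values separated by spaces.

θ = κ·ℓ = 1.2104 × 1.8701 = 2.26357 rad
ρ = (1 − cos θ)/κ = (1 − -0.63867)/1.2104 = 1.35383
z = sin θ / κ = 0.76948/1.2104 = 0.63572
x = ρ cos φ = 1.35383 × cos(72.87°) = 0.39876
y = ρ sin φ = 1.35383 × sin(72.87°) = 1.29377

0.399 1.294 0.636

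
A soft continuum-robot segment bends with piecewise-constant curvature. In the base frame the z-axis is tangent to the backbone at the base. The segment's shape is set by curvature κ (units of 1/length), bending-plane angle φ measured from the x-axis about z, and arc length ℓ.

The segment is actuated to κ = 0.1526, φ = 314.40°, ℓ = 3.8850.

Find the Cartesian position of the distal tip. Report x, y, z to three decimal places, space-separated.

θ = κ·ℓ = 0.1526 × 3.8850 = 0.59285 rad
ρ = (1 − cos θ)/κ = (1 − 0.82935)/0.1526 = 1.11828
z = sin θ / κ = 0.55873/0.1526 = 3.66139
x = ρ cos φ = 1.11828 × cos(314.40°) = 0.78242
y = ρ sin φ = 1.11828 × sin(314.40°) = -0.79898

0.782 -0.799 3.661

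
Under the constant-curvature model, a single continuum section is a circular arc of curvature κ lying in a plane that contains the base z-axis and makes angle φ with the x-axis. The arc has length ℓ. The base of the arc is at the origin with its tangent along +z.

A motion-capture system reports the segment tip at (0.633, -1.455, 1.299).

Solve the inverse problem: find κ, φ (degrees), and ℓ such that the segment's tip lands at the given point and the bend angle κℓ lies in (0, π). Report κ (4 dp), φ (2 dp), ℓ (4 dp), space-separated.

ρ = √(x²+y²) = √(0.633² + -1.455²) = 1.58673
φ = atan2(y, x) mod 360° = atan2(-1.455, 0.633) = 293.5115°
|p|² = ρ² + z² = 1.58673² + 1.299² = 4.20512
κ = 2ρ / |p|² = 2×1.58673 / 4.20512 = 0.75467
θ = 2·atan2(ρ, z) = 2·atan2(1.58673, 1.299) = 1.76956 rad
ℓ = θ/κ = 1.76956/0.75467 = 2.34482

0.7547 293.51 2.3448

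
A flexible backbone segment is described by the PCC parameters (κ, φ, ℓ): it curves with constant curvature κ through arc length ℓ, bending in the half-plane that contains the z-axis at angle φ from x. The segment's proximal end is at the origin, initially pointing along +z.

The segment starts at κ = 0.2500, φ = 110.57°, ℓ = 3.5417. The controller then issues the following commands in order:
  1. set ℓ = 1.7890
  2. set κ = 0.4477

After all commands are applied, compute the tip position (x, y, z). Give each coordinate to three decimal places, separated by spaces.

-0.239 0.636 1.604

initial: κ=0.2500, φ=110.57°, ℓ=3.5417
cmd 1: set ℓ=1.7890 → (κ,φ,ℓ)=(0.2500,110.57°,1.7890) → tip=(-0.1382,0.3684,1.7300)
cmd 2: set κ=0.4477 → (κ,φ,ℓ)=(0.4477,110.57°,1.7890) → tip=(-0.2385,0.6357,1.6038)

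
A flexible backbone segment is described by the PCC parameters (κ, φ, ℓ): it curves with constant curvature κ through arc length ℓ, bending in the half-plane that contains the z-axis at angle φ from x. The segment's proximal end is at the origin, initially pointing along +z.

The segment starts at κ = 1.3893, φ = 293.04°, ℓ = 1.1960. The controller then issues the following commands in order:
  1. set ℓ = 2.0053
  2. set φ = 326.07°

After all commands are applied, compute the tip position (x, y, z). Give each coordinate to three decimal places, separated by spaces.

initial: κ=1.3893, φ=293.04°, ℓ=1.1960
cmd 1: set ℓ=2.0053 → (κ,φ,ℓ)=(1.3893,293.04°,2.0053) → tip=(0.5458,-1.2833,0.2506)
cmd 2: set φ=326.07° → (κ,φ,ℓ)=(1.3893,326.07°,2.0053) → tip=(1.1571,-0.7784,0.2506)

1.157 -0.778 0.251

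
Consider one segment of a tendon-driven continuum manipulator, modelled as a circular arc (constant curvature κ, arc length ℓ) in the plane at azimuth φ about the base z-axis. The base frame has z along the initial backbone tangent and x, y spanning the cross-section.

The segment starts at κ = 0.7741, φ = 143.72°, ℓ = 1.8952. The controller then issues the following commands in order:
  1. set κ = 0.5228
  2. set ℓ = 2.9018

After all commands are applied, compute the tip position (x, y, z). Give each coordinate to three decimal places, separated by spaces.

-1.459 1.071 1.910

initial: κ=0.7741, φ=143.72°, ℓ=1.8952
cmd 1: set κ=0.5228 → (κ,φ,ℓ)=(0.5228,143.72°,1.8952) → tip=(-0.6969,0.5116,1.6000)
cmd 2: set ℓ=2.9018 → (κ,φ,ℓ)=(0.5228,143.72°,2.9018) → tip=(-1.4591,1.0711,1.9100)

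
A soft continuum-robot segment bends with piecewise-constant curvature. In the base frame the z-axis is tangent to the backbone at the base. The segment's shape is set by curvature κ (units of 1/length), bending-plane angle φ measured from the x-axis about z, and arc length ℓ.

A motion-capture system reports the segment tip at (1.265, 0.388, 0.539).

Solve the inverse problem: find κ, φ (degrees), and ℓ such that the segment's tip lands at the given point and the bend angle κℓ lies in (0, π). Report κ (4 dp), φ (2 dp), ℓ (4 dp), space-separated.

ρ = √(x²+y²) = √(1.265² + 0.388²) = 1.32317
φ = atan2(y, x) mod 360° = atan2(0.388, 1.265) = 17.0518°
|p|² = ρ² + z² = 1.32317² + 0.539² = 2.04129
κ = 2ρ / |p|² = 2×1.32317 / 2.04129 = 1.29640
θ = 2·atan2(ρ, z) = 2·atan2(1.32317, 0.539) = 2.36793 rad
ℓ = θ/κ = 2.36793/1.29640 = 1.82654

1.2964 17.05 1.8265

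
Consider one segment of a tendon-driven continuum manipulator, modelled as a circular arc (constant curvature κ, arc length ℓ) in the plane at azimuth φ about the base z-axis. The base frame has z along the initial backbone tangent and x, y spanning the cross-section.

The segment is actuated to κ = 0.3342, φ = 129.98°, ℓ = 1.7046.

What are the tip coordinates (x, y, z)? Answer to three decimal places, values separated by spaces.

θ = κ·ℓ = 0.3342 × 1.7046 = 0.56968 rad
ρ = (1 − cos θ)/κ = (1 − 0.84208)/0.3342 = 0.47255
z = sin θ / κ = 0.53936/0.3342 = 1.61388
x = ρ cos φ = 0.47255 × cos(129.98°) = -0.30362
y = ρ sin φ = 0.47255 × sin(129.98°) = 0.36210

-0.304 0.362 1.614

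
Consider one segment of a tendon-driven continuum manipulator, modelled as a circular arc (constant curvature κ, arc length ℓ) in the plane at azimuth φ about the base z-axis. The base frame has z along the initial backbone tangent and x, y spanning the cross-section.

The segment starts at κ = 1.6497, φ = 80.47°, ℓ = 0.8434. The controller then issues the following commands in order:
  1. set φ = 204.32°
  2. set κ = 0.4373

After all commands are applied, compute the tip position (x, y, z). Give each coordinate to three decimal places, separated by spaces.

-0.140 -0.063 0.824

initial: κ=1.6497, φ=80.47°, ℓ=0.8434
cmd 1: set φ=204.32° → (κ,φ,ℓ)=(1.6497,204.32°,0.8434) → tip=(-0.4538,-0.2051,0.5964)
cmd 2: set κ=0.4373 → (κ,φ,ℓ)=(0.4373,204.32°,0.8434) → tip=(-0.1401,-0.0633,0.8244)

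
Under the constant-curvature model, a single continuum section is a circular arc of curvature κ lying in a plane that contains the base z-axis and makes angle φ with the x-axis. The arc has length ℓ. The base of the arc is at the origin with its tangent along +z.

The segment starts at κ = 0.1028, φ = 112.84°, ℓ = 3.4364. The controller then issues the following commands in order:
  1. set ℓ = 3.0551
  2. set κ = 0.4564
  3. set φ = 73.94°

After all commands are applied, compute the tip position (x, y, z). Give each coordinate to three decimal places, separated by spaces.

initial: κ=0.1028, φ=112.84°, ℓ=3.4364
cmd 1: set ℓ=3.0551 → (κ,φ,ℓ)=(0.1028,112.84°,3.0551) → tip=(-0.1847,0.4385,3.0051)
cmd 2: set κ=0.4564 → (κ,φ,ℓ)=(0.4564,112.84°,3.0551) → tip=(-0.7012,1.6648,2.1570)
cmd 3: set φ=73.94° → (κ,φ,ℓ)=(0.4564,73.94°,3.0551) → tip=(0.4997,1.7360,2.1570)

0.500 1.736 2.157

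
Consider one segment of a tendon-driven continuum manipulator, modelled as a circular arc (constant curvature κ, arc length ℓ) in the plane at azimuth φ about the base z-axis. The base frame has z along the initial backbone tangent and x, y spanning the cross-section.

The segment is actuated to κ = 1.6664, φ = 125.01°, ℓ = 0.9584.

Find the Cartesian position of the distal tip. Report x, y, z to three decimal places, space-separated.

-0.353 0.504 0.600

θ = κ·ℓ = 1.6664 × 0.9584 = 1.59708 rad
ρ = (1 − cos θ)/κ = (1 − -0.02628)/1.6664 = 0.61587
z = sin θ / κ = 0.99965/1.6664 = 0.59989
x = ρ cos φ = 0.61587 × cos(125.01°) = -0.35333
y = ρ sin φ = 0.61587 × sin(125.01°) = 0.50443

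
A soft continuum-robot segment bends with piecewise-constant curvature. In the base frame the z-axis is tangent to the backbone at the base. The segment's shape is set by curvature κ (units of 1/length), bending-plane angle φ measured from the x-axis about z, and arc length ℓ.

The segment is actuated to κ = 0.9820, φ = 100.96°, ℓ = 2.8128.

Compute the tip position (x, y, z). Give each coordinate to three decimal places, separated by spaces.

θ = κ·ℓ = 0.9820 × 2.8128 = 2.76217 rad
ρ = (1 − cos θ)/κ = (1 − -0.92888)/0.9820 = 1.96423
z = sin θ / κ = 0.37038/0.9820 = 0.37717
x = ρ cos φ = 1.96423 × cos(100.96°) = -0.37345
y = ρ sin φ = 1.96423 × sin(100.96°) = 1.92841

-0.373 1.928 0.377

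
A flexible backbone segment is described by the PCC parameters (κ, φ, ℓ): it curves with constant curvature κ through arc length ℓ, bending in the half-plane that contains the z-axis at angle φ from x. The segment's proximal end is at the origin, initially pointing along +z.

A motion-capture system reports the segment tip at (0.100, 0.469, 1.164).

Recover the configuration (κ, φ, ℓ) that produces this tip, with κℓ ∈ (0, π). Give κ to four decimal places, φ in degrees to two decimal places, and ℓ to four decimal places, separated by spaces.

0.6052 77.96 1.2915

ρ = √(x²+y²) = √(0.100² + 0.469²) = 0.47954
φ = atan2(y, x) mod 360° = atan2(0.469, 0.100) = 77.9637°
|p|² = ρ² + z² = 0.47954² + 1.164² = 1.58486
κ = 2ρ / |p|² = 2×0.47954 / 1.58486 = 0.60516
θ = 2·atan2(ρ, z) = 2·atan2(0.47954, 1.164) = 0.78158 rad
ℓ = θ/κ = 0.78158/0.60516 = 1.29153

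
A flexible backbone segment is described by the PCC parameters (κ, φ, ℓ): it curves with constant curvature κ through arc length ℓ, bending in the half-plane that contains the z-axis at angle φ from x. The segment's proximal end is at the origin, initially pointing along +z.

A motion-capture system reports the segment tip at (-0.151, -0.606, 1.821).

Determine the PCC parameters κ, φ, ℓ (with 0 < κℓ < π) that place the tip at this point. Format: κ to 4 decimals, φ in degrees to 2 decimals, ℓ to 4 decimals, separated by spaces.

0.3370 256.01 1.9606

ρ = √(x²+y²) = √(-0.151² + -0.606²) = 0.62453
φ = atan2(y, x) mod 360° = atan2(-0.606, -0.151) = 256.0083°
|p|² = ρ² + z² = 0.62453² + 1.821² = 3.70608
κ = 2ρ / |p|² = 2×0.62453 / 3.70608 = 0.33703
θ = 2·atan2(ρ, z) = 2·atan2(0.62453, 1.821) = 0.66078 rad
ℓ = θ/κ = 0.66078/0.33703 = 1.96059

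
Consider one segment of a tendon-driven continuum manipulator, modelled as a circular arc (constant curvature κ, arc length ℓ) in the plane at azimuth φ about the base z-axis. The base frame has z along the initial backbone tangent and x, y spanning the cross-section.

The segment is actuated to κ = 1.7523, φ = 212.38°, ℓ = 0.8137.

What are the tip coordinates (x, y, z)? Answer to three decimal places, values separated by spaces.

-0.412 -0.261 0.565

θ = κ·ℓ = 1.7523 × 0.8137 = 1.42585 rad
ρ = (1 − cos θ)/κ = (1 − 0.14444)/1.7523 = 0.48825
z = sin θ / κ = 0.98951/1.7523 = 0.56469
x = ρ cos φ = 0.48825 × cos(212.38°) = -0.41233
y = ρ sin φ = 0.48825 × sin(212.38°) = -0.26147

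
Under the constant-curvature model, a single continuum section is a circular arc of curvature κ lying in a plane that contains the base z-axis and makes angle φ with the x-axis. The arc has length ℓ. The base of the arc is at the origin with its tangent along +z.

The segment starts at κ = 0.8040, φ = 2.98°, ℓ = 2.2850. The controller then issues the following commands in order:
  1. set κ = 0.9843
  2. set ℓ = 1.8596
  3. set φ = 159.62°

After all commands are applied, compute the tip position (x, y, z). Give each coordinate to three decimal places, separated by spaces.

initial: κ=0.8040, φ=2.98°, ℓ=2.2850
cmd 1: set κ=0.9843 → (κ,φ,ℓ)=(0.9843,2.98°,2.2850) → tip=(1.6512,0.0860,0.7910)
cmd 2: set ℓ=1.8596 → (κ,φ,ℓ)=(0.9843,2.98°,1.8596) → tip=(1.2750,0.0664,0.9819)
cmd 3: set φ=159.62° → (κ,φ,ℓ)=(0.9843,159.62°,1.8596) → tip=(-1.1968,0.4446,0.9819)

-1.197 0.445 0.982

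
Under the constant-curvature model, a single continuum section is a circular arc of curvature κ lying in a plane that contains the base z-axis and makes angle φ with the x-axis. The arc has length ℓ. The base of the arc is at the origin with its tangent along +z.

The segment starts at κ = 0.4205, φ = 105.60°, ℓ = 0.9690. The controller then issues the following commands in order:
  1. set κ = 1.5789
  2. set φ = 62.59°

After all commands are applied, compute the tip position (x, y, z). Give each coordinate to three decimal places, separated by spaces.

initial: κ=0.4205, φ=105.60°, ℓ=0.9690
cmd 1: set κ=1.5789 → (κ,φ,ℓ)=(1.5789,105.60°,0.9690) → tip=(-0.1634,0.5851,0.6328)
cmd 2: set φ=62.59° → (κ,φ,ℓ)=(1.5789,62.59°,0.9690) → tip=(0.2797,0.5393,0.6328)

0.280 0.539 0.633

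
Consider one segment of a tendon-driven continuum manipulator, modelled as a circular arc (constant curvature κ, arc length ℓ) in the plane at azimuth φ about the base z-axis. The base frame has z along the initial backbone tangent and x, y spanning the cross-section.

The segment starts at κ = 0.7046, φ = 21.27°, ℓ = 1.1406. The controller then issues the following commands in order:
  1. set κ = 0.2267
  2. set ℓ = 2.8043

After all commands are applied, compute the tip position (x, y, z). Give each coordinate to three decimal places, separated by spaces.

initial: κ=0.7046, φ=21.27°, ℓ=1.1406
cmd 1: set κ=0.2267 → (κ,φ,ℓ)=(0.2267,21.27°,1.1406) → tip=(0.1367,0.0532,1.1279)
cmd 2: set ℓ=2.8043 → (κ,φ,ℓ)=(0.2267,21.27°,2.8043) → tip=(0.8031,0.3126,2.6192)

0.803 0.313 2.619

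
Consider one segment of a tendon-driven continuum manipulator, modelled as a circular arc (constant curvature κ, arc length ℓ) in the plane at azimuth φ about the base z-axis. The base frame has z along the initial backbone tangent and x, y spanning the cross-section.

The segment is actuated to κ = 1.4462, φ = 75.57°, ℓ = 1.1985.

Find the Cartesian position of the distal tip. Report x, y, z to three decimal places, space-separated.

θ = κ·ℓ = 1.4462 × 1.1985 = 1.73327 rad
ρ = (1 − cos θ)/κ = (1 − -0.16176)/1.4462 = 0.80332
z = sin θ / κ = 0.98683/1.4462 = 0.68236
x = ρ cos φ = 0.80332 × cos(75.57°) = 0.20018
y = ρ sin φ = 0.80332 × sin(75.57°) = 0.77798

0.200 0.778 0.682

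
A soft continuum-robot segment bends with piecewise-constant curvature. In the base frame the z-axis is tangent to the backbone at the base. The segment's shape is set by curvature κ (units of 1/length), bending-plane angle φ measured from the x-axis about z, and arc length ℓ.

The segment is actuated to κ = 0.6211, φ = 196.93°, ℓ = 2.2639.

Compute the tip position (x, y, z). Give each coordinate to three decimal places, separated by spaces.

θ = κ·ℓ = 0.6211 × 2.2639 = 1.40611 rad
ρ = (1 − cos θ)/κ = (1 − 0.16394)/0.6211 = 1.34609
z = sin θ / κ = 0.98647/0.6211 = 1.58826
x = ρ cos φ = 1.34609 × cos(196.93°) = -1.28775
y = ρ sin φ = 1.34609 × sin(196.93°) = -0.39199

-1.288 -0.392 1.588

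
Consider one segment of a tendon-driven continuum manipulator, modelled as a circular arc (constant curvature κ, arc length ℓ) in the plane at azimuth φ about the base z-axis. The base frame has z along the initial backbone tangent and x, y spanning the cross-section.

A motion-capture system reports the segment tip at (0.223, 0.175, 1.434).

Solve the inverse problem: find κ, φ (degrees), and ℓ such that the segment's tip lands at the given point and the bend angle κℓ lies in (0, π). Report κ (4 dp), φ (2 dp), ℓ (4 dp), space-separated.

ρ = √(x²+y²) = √(0.223² + 0.175²) = 0.28347
φ = atan2(y, x) mod 360° = atan2(0.175, 0.223) = 38.1232°
|p|² = ρ² + z² = 0.28347² + 1.434² = 2.13671
κ = 2ρ / |p|² = 2×0.28347 / 2.13671 = 0.26533
θ = 2·atan2(ρ, z) = 2·atan2(0.28347, 1.434) = 0.39032 rad
ℓ = θ/κ = 0.39032/0.26533 = 1.47107

0.2653 38.12 1.4711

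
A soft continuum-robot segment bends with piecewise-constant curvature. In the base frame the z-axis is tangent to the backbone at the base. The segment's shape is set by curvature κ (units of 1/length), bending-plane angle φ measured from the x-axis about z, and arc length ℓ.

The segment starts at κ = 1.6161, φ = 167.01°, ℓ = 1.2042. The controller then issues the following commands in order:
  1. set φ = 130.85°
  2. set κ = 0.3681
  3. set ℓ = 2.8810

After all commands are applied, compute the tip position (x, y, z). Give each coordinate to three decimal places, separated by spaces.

initial: κ=1.6161, φ=167.01°, ℓ=1.2042
cmd 1: set φ=130.85° → (κ,φ,ℓ)=(1.6161,130.85°,1.2042) → tip=(-0.5531,0.6396,0.5757)
cmd 2: set κ=0.3681 → (κ,φ,ℓ)=(0.3681,130.85°,1.2042) → tip=(-0.1717,0.1986,1.1652)
cmd 3: set ℓ=2.8810 → (κ,φ,ℓ)=(0.3681,130.85°,2.8810) → tip=(-0.9090,1.0512,2.3705)

-0.909 1.051 2.371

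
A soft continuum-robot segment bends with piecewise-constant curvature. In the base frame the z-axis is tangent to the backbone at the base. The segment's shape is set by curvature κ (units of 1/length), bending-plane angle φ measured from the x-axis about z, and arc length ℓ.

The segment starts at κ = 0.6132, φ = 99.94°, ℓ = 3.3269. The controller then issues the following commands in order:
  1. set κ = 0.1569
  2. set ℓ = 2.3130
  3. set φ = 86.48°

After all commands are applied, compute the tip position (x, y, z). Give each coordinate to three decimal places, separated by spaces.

0.025 0.414 2.263

initial: κ=0.6132, φ=99.94°, ℓ=3.3269
cmd 1: set κ=0.1569 → (κ,φ,ℓ)=(0.1569,99.94°,3.3269) → tip=(-0.1465,0.8360,3.1779)
cmd 2: set ℓ=2.3130 → (κ,φ,ℓ)=(0.1569,99.94°,2.3130) → tip=(-0.0717,0.4089,2.2626)
cmd 3: set φ=86.48° → (κ,φ,ℓ)=(0.1569,86.48°,2.3130) → tip=(0.0255,0.4143,2.2626)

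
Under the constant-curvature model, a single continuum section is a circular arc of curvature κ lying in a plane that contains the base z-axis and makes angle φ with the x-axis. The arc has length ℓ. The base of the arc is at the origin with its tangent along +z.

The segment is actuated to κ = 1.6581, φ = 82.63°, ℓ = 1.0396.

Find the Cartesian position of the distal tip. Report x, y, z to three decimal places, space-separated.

θ = κ·ℓ = 1.6581 × 1.0396 = 1.72376 rad
ρ = (1 − cos θ)/κ = (1 − -0.15237)/1.6581 = 0.69499
z = sin θ / κ = 0.98832/1.6581 = 0.59606
x = ρ cos φ = 0.69499 × cos(82.63°) = 0.08915
y = ρ sin φ = 0.69499 × sin(82.63°) = 0.68925

0.089 0.689 0.596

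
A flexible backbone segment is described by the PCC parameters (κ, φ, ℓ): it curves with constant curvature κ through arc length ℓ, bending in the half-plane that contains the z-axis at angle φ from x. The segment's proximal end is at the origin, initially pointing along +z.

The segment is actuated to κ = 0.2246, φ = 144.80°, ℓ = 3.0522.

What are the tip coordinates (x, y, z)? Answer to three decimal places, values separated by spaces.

-0.822 0.580 2.819

θ = κ·ℓ = 0.2246 × 3.0522 = 0.68552 rad
ρ = (1 − cos θ)/κ = (1 − 0.77409)/0.2246 = 1.00584
z = sin θ / κ = 0.63308/0.2246 = 2.81869
x = ρ cos φ = 1.00584 × cos(144.80°) = -0.82192
y = ρ sin φ = 1.00584 × sin(144.80°) = 0.57980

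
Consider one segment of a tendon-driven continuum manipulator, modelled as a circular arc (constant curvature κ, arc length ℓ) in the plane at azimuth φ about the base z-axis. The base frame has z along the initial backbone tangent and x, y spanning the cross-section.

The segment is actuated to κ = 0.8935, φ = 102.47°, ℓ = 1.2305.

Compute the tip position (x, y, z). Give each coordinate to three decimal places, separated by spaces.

-0.132 0.597 0.997

θ = κ·ℓ = 0.8935 × 1.2305 = 1.09945 rad
ρ = (1 − cos θ)/κ = (1 − 0.45408)/0.8935 = 0.61099
z = sin θ / κ = 0.89096/0.8935 = 0.99716
x = ρ cos φ = 0.61099 × cos(102.47°) = -0.13193
y = ρ sin φ = 0.61099 × sin(102.47°) = 0.59657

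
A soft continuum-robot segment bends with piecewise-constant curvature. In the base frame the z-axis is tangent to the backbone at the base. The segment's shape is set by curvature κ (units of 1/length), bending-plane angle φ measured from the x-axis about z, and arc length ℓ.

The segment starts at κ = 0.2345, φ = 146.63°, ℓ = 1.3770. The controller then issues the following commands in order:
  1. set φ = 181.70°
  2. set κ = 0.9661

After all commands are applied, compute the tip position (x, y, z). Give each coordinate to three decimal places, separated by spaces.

-0.788 -0.023 1.005

initial: κ=0.2345, φ=146.63°, ℓ=1.3770
cmd 1: set φ=181.70° → (κ,φ,ℓ)=(0.2345,181.70°,1.3770) → tip=(-0.2203,-0.0065,1.3532)
cmd 2: set κ=0.9661 → (κ,φ,ℓ)=(0.9661,181.70°,1.3770) → tip=(-0.7882,-0.0234,1.0053)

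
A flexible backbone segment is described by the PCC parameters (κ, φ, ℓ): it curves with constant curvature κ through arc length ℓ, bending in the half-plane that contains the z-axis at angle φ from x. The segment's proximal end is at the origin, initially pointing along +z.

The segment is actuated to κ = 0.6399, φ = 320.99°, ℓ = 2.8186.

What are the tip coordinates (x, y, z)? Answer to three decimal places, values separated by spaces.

θ = κ·ℓ = 0.6399 × 2.8186 = 1.80362 rad
ρ = (1 − cos θ)/κ = (1 − -0.23073)/0.6399 = 1.92331
z = sin θ / κ = 0.97302/0.6399 = 1.52058
x = ρ cos φ = 1.92331 × cos(320.99°) = 1.49448
y = ρ sin φ = 1.92331 × sin(320.99°) = -1.21064

1.494 -1.211 1.521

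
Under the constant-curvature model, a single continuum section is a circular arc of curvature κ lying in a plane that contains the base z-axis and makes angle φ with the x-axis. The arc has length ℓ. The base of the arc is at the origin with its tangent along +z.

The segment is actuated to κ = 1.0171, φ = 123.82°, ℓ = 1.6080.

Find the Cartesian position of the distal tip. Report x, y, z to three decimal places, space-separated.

θ = κ·ℓ = 1.0171 × 1.6080 = 1.63550 rad
ρ = (1 − cos θ)/κ = (1 − -0.06466)/1.0171 = 1.04676
z = sin θ / κ = 0.99791/1.0171 = 0.98113
x = ρ cos φ = 1.04676 × cos(123.82°) = -0.58261
y = ρ sin φ = 1.04676 × sin(123.82°) = 0.86963

-0.583 0.870 0.981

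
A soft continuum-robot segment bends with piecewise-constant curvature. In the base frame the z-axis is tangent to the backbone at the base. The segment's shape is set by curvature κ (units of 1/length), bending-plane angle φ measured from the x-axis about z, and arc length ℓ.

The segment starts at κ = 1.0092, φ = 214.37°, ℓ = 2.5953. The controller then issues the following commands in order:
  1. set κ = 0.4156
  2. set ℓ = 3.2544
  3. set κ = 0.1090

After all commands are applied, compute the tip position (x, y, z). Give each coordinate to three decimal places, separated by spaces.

initial: κ=1.0092, φ=214.37°, ℓ=2.5953
cmd 1: set κ=0.4156 → (κ,φ,ℓ)=(0.4156,214.37°,2.5953) → tip=(-1.0475,-0.7165,2.1205)
cmd 2: set ℓ=3.2544 → (κ,φ,ℓ)=(0.4156,214.37°,3.2544) → tip=(-1.5560,-1.0642,2.3491)
cmd 3: set κ=0.1090 → (κ,φ,ℓ)=(0.1090,214.37°,3.2544) → tip=(-0.4715,-0.3225,3.1866)

-0.471 -0.322 3.187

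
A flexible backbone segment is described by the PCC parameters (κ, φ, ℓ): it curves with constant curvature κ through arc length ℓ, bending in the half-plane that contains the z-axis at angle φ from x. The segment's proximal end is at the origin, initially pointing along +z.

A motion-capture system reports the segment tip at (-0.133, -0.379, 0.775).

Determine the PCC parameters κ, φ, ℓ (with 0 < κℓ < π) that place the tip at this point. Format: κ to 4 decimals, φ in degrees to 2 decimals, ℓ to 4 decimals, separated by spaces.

1.0543 250.66 0.9071

ρ = √(x²+y²) = √(-0.133² + -0.379²) = 0.40166
φ = atan2(y, x) mod 360° = atan2(-0.379, -0.133) = 250.6628°
|p|² = ρ² + z² = 0.40166² + 0.775² = 0.76196
κ = 2ρ / |p|² = 2×0.40166 / 0.76196 = 1.05429
θ = 2·atan2(ρ, z) = 2·atan2(0.40166, 0.775) = 0.95631 rad
ℓ = θ/κ = 0.95631/1.05429 = 0.90707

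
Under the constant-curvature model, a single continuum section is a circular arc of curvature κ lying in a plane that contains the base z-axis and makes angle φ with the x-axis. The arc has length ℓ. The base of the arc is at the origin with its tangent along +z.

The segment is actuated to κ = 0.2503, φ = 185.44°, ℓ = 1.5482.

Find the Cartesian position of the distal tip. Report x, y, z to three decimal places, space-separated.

θ = κ·ℓ = 0.2503 × 1.5482 = 0.38751 rad
ρ = (1 − cos θ)/κ = (1 − 0.92585)/0.2503 = 0.29624
z = sin θ / κ = 0.37789/0.2503 = 1.50974
x = ρ cos φ = 0.29624 × cos(185.44°) = -0.29491
y = ρ sin φ = 0.29624 × sin(185.44°) = -0.02808

-0.295 -0.028 1.510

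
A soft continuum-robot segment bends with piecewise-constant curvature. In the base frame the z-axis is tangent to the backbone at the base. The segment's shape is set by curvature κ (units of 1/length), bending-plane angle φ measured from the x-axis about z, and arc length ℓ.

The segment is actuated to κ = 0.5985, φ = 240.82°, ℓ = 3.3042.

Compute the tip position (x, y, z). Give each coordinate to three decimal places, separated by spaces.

θ = κ·ℓ = 0.5985 × 3.3042 = 1.97756 rad
ρ = (1 − cos θ)/κ = (1 − -0.39564)/0.5985 = 2.33190
z = sin θ / κ = 0.91840/0.5985 = 1.53451
x = ρ cos φ = 2.33190 × cos(240.82°) = -1.13693
y = ρ sin φ = 2.33190 × sin(240.82°) = -2.03596

-1.137 -2.036 1.535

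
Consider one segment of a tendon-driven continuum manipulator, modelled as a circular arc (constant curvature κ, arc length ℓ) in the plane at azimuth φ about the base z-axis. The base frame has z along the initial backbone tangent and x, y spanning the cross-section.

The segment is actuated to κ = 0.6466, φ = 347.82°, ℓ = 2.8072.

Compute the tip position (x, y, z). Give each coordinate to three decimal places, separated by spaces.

θ = κ·ℓ = 0.6466 × 2.8072 = 1.81514 rad
ρ = (1 − cos θ)/κ = (1 − -0.24192)/0.6466 = 1.92069
z = sin θ / κ = 0.97030/0.6466 = 1.50061
x = ρ cos φ = 1.92069 × cos(347.82°) = 1.87745
y = ρ sin φ = 1.92069 × sin(347.82°) = -0.40523

1.877 -0.405 1.501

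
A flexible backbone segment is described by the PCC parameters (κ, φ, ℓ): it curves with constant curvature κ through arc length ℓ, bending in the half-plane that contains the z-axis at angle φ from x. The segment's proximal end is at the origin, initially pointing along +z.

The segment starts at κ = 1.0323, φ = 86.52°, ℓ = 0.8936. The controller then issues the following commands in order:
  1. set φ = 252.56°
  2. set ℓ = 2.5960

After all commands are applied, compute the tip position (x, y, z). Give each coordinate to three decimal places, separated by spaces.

initial: κ=1.0323, φ=86.52°, ℓ=0.8936
cmd 1: set φ=252.56° → (κ,φ,ℓ)=(1.0323,252.56°,0.8936) → tip=(-0.1150,-0.3661,0.7722)
cmd 2: set ℓ=2.5960 → (κ,φ,ℓ)=(1.0323,252.56°,2.5960) → tip=(-0.5503,-1.7516,0.4316)

-0.550 -1.752 0.432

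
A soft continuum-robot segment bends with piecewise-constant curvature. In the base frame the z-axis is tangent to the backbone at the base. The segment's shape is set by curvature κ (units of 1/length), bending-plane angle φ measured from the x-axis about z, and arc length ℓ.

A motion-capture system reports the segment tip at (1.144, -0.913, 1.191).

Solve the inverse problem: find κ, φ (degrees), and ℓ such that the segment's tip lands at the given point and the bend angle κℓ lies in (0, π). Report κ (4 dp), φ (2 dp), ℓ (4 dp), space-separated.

ρ = √(x²+y²) = √(1.144² + -0.913²) = 1.46366
φ = atan2(y, x) mod 360° = atan2(-0.913, 1.144) = 321.4074°
|p|² = ρ² + z² = 1.46366² + 1.191² = 3.56079
κ = 2ρ / |p|² = 2×1.46366 / 3.56079 = 0.82210
θ = 2·atan2(ρ, z) = 2·atan2(1.46366, 1.191) = 1.77550 rad
ℓ = θ/κ = 1.77550/0.82210 = 2.15971

0.8221 321.41 2.1597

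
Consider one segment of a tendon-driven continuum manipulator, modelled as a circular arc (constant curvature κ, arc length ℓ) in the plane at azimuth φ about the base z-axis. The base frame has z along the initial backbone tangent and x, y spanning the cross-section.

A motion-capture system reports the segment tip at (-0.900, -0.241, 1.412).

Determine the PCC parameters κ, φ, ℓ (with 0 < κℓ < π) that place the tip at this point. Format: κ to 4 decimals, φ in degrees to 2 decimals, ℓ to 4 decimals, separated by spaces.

0.6511 194.99 1.7916

ρ = √(x²+y²) = √(-0.900² + -0.241²) = 0.93171
φ = atan2(y, x) mod 360° = atan2(-0.241, -0.900) = 194.9908°
|p|² = ρ² + z² = 0.93171² + 1.412² = 2.86182
κ = 2ρ / |p|² = 2×0.93171 / 2.86182 = 0.65113
θ = 2·atan2(ρ, z) = 2·atan2(0.93171, 1.412) = 1.16654 rad
ℓ = θ/κ = 1.16654/0.65113 = 1.79156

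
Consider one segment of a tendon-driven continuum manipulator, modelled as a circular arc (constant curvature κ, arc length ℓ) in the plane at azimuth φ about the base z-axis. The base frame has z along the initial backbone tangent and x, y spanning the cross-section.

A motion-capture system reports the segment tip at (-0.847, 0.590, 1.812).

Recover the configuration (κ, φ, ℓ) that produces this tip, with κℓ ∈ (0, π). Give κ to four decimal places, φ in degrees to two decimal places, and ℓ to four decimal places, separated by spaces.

ρ = √(x²+y²) = √(-0.847² + 0.590²) = 1.03223
φ = atan2(y, x) mod 360° = atan2(0.590, -0.847) = 145.1399°
|p|² = ρ² + z² = 1.03223² + 1.812² = 4.34885
κ = 2ρ / |p|² = 2×1.03223 / 4.34885 = 0.47472
θ = 2·atan2(ρ, z) = 2·atan2(1.03223, 1.812) = 1.03563 rad
ℓ = θ/κ = 1.03563/0.47472 = 2.18158

0.4747 145.14 2.1816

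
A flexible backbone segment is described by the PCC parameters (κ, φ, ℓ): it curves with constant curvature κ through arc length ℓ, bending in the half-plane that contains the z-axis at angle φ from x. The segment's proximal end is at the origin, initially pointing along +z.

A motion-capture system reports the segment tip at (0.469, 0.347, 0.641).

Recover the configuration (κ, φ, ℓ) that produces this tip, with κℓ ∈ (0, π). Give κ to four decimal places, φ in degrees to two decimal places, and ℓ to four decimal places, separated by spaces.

ρ = √(x²+y²) = √(0.469² + 0.347²) = 0.58341
φ = atan2(y, x) mod 360° = atan2(0.347, 0.469) = 36.4967°
|p|² = ρ² + z² = 0.58341² + 0.641² = 0.75125
κ = 2ρ / |p|² = 2×0.58341 / 0.75125 = 1.55318
θ = 2·atan2(ρ, z) = 2·atan2(0.58341, 0.641) = 1.47680 rad
ℓ = θ/κ = 1.47680/1.55318 = 0.95083

1.5532 36.50 0.9508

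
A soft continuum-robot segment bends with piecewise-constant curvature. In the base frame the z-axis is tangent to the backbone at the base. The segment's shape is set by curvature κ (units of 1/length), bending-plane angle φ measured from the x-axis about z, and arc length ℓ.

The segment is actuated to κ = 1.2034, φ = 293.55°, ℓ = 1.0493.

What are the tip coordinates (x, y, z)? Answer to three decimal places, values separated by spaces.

0.231 -0.531 0.792

θ = κ·ℓ = 1.2034 × 1.0493 = 1.26273 rad
ρ = (1 − cos θ)/κ = (1 − 0.30322)/1.2034 = 0.57901
z = sin θ / κ = 0.95292/1.2034 = 0.79186
x = ρ cos φ = 0.57901 × cos(293.55°) = 0.23134
y = ρ sin φ = 0.57901 × sin(293.55°) = -0.53079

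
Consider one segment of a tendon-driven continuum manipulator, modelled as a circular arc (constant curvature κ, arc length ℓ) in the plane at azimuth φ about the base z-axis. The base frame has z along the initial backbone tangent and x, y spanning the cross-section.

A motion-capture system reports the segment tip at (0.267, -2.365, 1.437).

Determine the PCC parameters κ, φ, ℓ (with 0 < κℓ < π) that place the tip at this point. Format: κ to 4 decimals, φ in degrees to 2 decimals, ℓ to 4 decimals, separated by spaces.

0.6158 276.44 3.3373

ρ = √(x²+y²) = √(0.267² + -2.365²) = 2.38002
φ = atan2(y, x) mod 360° = atan2(-2.365, 0.267) = 276.4412°
|p|² = ρ² + z² = 2.38002² + 1.437² = 7.72948
κ = 2ρ / |p|² = 2×2.38002 / 7.72948 = 0.61583
θ = 2·atan2(ρ, z) = 2·atan2(2.38002, 1.437) = 2.05521 rad
ℓ = θ/κ = 2.05521/0.61583 = 3.33730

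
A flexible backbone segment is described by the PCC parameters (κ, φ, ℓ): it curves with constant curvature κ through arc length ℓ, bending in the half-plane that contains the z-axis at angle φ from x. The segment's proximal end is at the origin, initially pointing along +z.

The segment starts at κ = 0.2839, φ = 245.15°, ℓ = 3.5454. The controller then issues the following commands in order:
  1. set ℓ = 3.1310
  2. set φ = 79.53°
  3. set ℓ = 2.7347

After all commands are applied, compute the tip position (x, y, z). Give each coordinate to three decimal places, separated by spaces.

0.183 0.993 2.468

initial: κ=0.2839, φ=245.15°, ℓ=3.5454
cmd 1: set ℓ=3.1310 → (κ,φ,ℓ)=(0.2839,245.15°,3.1310) → tip=(-0.5473,-1.1817,2.7347)
cmd 2: set φ=79.53° → (κ,φ,ℓ)=(0.2839,79.53°,3.1310) → tip=(0.2367,1.2806,2.7347)
cmd 3: set ℓ=2.7347 → (κ,φ,ℓ)=(0.2839,79.53°,2.7347) → tip=(0.1834,0.9925,2.4681)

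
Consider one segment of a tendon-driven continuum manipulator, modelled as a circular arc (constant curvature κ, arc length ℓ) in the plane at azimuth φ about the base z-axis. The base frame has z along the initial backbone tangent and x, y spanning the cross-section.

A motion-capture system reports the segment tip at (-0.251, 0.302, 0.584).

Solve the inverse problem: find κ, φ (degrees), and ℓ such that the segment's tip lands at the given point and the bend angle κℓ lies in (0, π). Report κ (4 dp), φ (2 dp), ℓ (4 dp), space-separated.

1.5858 129.73 0.7466

ρ = √(x²+y²) = √(-0.251² + 0.302²) = 0.39269
φ = atan2(y, x) mod 360° = atan2(0.302, -0.251) = 129.7308°
|p|² = ρ² + z² = 0.39269² + 0.584² = 0.49526
κ = 2ρ / |p|² = 2×0.39269 / 0.49526 = 1.58579
θ = 2·atan2(ρ, z) = 2·atan2(0.39269, 0.584) = 1.18394 rad
ℓ = θ/κ = 1.18394/1.58579 = 0.74659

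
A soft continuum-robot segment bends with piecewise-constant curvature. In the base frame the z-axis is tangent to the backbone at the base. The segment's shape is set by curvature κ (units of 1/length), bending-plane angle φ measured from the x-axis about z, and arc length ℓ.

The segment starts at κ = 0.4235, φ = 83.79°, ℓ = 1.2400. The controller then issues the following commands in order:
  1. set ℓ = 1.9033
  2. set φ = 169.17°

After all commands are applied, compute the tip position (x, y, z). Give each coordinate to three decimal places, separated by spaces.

-0.713 0.136 1.704

initial: κ=0.4235, φ=83.79°, ℓ=1.2400
cmd 1: set ℓ=1.9033 → (κ,φ,ℓ)=(0.4235,83.79°,1.9033) → tip=(0.0786,0.7222,1.7038)
cmd 2: set φ=169.17° → (κ,φ,ℓ)=(0.4235,169.17°,1.9033) → tip=(-0.7135,0.1365,1.7038)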